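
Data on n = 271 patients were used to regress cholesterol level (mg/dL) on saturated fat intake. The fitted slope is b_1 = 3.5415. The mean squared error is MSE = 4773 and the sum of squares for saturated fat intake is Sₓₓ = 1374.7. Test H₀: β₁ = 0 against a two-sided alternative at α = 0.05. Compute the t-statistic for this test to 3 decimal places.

SE(b_1) = √(MSE/Sₓₓ) = √(4773/1374.7) = 1.86334.
t = 3.5415 / 1.86334 = 1.901.
df = n − 2 = 269.
Two-sided p ≈ 0.0584, which is ≥ 0.05, so fail to reject H₀.
The data do not give significant evidence of an association between saturated fat intake and cholesterol level.

t = 1.901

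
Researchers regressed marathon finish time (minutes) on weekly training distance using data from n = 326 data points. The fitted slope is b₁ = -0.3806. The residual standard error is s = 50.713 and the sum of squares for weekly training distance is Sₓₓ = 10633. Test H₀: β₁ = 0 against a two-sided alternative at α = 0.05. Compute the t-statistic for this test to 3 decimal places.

SE(b₁) = s/√Sₓₓ = 50.713/√10633 = 0.491803.
t = -0.3806 / 0.491803 = -0.774.
df = n − 2 = 324.
Two-sided p ≈ 0.4396, which is ≥ 0.05, so fail to reject H₀.
The data do not give significant evidence of an association between weekly training distance and marathon finish time.

t = -0.774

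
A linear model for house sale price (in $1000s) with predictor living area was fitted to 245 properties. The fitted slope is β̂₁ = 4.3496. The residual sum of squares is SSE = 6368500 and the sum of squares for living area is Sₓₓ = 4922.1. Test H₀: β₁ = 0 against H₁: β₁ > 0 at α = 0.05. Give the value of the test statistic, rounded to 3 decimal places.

MSE = SSE/(n − 2) = 6368500/243 = 26207.8.
SE(β̂₁) = √(MSE/Sₓₓ) = √(26207.8/4922.1) = 2.30749.
t = 4.3496 / 2.30749 = 1.885.
df = n − 2 = 243.
One-sided p ≈ 0.0303, which is < 0.05, so reject H₀.
There is evidence that the true slope on living area is positive.

t = 1.885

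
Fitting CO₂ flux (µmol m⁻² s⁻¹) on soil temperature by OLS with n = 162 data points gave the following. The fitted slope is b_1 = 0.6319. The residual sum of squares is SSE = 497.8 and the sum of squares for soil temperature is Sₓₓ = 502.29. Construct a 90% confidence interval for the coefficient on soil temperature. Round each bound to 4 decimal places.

(0.5017, 0.7621)

MSE = SSE/(n − 2) = 497.8/160 = 3.11125.
SE(b_1) = √(MSE/Sₓₓ) = √(3.11125/502.29) = 0.0787028.
df = n − 2 = 160.
t* = t_{0.05, 160} = 1.654433.
Margin = t* × SE = 1.654433 × 0.0787028 = 0.130209.
CI: 0.6319 ± 0.130209 → (0.5017, 0.7621).
With 90% confidence, each one-unit increase in soil temperature is associated with a change of between 0.5017 and 0.7621 µmol m⁻² s⁻¹ in CO₂ flux.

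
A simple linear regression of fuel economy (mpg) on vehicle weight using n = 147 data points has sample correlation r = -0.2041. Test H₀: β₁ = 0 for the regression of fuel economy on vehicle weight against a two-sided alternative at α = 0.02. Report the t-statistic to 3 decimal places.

t = r·√(n − 2)/√(1 − r²) = -0.2041·√145/√0.958343 = -2.511.
df = n − 2 = 145.
Two-sided p ≈ 0.0132, which is < 0.02, so reject H₀.
There is evidence of a linear association between vehicle weight and fuel economy.

t = -2.511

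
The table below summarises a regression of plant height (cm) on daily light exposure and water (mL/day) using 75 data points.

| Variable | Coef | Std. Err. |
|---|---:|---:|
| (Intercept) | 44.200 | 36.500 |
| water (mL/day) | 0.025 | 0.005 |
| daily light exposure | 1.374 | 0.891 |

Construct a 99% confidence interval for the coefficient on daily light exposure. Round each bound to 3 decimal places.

(-0.983, 3.731)

Read off: b = 1.374, SE = 0.891 for daily light exposure.
df = n − k − 1 = 75 − 2 − 1 = 72.
t* = t_{0.005, 72} = 2.645852.
Margin = t* × SE = 2.645852 × 0.891 = 2.35745.
CI: 1.374 ± 2.35745 → (-0.983, 3.731).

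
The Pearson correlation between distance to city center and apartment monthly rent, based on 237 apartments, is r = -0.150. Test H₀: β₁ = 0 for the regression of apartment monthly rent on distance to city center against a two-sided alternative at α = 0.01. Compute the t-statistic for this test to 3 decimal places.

t = -2.326

t = r·√(n − 2)/√(1 − r²) = -0.150·√235/√0.9775 = -2.326.
df = n − 2 = 235.
Two-sided p ≈ 0.0209, which is ≥ 0.01, so fail to reject H₀.
The data do not give significant evidence of a linear association between distance to city center and apartment monthly rent.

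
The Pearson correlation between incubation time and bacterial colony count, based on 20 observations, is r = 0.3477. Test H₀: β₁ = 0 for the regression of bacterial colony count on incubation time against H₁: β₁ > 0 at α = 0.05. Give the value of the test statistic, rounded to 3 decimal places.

t = 1.573

t = r·√(n − 2)/√(1 − r²) = 0.3477·√18/√0.879105 = 1.573.
df = n − 2 = 18.
One-sided p ≈ 0.0665, which is ≥ 0.05, so fail to reject H₀.
The data do not give significant evidence of a linear association between incubation time and bacterial colony count.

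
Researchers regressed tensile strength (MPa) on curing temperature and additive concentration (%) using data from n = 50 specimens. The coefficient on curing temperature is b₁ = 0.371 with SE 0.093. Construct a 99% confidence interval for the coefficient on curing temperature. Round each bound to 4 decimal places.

(0.1213, 0.6207)

df = n − k − 1 = 50 − 2 − 1 = 47.
t* = t_{0.005, 47} = 2.684556.
Margin = t* × SE = 2.684556 × 0.093 = 0.249664.
CI: 0.371 ± 0.249664 → (0.1213, 0.6207).
With 99% confidence, each one-unit increase in curing temperature is associated with a change of between 0.1213 and 0.6207 MPa in tensile strength, holding the other predictors fixed.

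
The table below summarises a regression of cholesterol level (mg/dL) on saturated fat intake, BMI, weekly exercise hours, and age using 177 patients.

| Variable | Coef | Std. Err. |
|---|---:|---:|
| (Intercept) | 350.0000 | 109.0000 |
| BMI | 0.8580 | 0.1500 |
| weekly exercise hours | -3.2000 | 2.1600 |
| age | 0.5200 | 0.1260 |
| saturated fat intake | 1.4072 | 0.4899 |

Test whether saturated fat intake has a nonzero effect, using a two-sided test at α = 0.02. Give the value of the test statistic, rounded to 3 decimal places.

Read off: b = 1.4072, SE = 0.4899 for saturated fat intake.
H₀: β₁ = 0 vs H₁: β₁ ≠ 0.
t = 1.4072 / 0.4899 = 2.872.
df = n − k − 1 = 177 − 4 − 1 = 172.
Two-sided p ≈ 0.0046, which is < 0.02, so reject H₀.
There is evidence that saturated fat intake is associated with cholesterol level, holding the other predictors fixed.

t = 2.872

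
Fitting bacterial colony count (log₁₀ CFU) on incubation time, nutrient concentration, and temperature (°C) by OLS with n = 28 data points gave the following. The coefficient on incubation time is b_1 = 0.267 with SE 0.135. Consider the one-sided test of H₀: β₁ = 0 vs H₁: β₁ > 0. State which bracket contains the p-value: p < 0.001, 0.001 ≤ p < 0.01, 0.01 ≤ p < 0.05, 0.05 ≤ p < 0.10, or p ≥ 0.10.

0.01 ≤ p < 0.05

t = 0.267 / 0.135 = 1.978.
df = n − k − 1 = 28 − 3 − 1 = 24.
One-sided p = P(T_{24} > t) ≈ 0.0298.
So 0.01 ≤ p < 0.05.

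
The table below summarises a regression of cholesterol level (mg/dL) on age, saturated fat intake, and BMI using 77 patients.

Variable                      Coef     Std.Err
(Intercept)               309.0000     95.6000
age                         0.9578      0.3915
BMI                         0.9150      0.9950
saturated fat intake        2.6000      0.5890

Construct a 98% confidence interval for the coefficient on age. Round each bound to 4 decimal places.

(0.0266, 1.8890)

Read off: b = 0.9578, SE = 0.3915 for age.
df = n − k − 1 = 77 − 3 − 1 = 73.
t* = t_{0.01, 73} = 2.378522.
Margin = t* × SE = 2.378522 × 0.3915 = 0.931191.
CI: 0.9578 ± 0.931191 → (0.0266, 1.8890).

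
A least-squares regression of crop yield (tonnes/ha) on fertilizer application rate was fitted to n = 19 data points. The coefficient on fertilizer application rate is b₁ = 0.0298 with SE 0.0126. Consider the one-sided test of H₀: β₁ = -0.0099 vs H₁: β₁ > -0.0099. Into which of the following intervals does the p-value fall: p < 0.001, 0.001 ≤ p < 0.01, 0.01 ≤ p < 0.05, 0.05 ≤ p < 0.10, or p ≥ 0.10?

0.001 ≤ p < 0.01

t = (0.0298 − (-0.0099)) / 0.0126 = 3.151.
df = n − 2 = 19 − 2 = 17.
One-sided p = P(T_{17} > t) ≈ 0.0029.
So 0.001 ≤ p < 0.01.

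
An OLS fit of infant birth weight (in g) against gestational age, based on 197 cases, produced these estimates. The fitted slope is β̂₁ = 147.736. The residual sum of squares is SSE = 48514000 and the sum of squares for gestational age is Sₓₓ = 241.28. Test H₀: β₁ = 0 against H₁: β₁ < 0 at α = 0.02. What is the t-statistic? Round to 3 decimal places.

t = 4.601

MSE = SSE/(n − 2) = 48514000/195 = 248790.
SE(β̂₁) = √(MSE/Sₓₓ) = √(248790/241.28) = 32.1111.
t = 147.736 / 32.1111 = 4.601.
df = n − 2 = 195.
One-sided p ≈ 1.0000, which is ≥ 0.02, so fail to reject H₀.
The data do not give significant evidence that the true slope on gestational age is negative.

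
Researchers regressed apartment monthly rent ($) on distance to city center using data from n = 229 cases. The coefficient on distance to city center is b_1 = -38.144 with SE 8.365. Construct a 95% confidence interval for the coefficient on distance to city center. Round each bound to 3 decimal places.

(-54.627, -21.661)

df = n − 2 = 229 − 2 = 227.
t* = t_{0.025, 227} = 1.97047.
Margin = t* × SE = 1.97047 × 8.365 = 16.48298.
CI: -38.144 ± 16.48298 → (-54.627, -21.661).
With 95% confidence, each one-unit increase in distance to city center is associated with a change of between -54.627 and -21.661 $ in apartment monthly rent.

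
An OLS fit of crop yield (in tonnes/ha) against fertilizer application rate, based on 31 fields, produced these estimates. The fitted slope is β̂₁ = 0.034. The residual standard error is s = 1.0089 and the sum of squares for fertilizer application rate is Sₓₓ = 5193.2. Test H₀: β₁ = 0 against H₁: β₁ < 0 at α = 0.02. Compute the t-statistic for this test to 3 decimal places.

SE(β̂₁) = s/√Sₓₓ = 1.0089/√5193.2 = 0.0140001.
t = 0.034 / 0.0140001 = 2.429.
df = n − 2 = 29.
One-sided p ≈ 0.9892, which is ≥ 0.02, so fail to reject H₀.
The data do not give significant evidence that the true slope on fertilizer application rate is negative.

t = 2.429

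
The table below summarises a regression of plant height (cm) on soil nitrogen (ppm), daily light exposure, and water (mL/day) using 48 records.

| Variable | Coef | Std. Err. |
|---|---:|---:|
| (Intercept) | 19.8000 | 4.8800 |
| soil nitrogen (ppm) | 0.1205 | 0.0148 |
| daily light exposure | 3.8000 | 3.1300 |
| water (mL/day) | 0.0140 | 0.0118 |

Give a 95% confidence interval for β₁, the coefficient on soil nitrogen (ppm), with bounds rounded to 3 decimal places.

Read off: b = 0.1205, SE = 0.0148 for soil nitrogen (ppm).
df = n − k − 1 = 48 − 3 − 1 = 44.
t* = t_{0.025, 44} = 2.015368.
Margin = t* × SE = 2.015368 × 0.0148 = 0.02983.
CI: 0.1205 ± 0.02983 → (0.091, 0.150).

(0.091, 0.150)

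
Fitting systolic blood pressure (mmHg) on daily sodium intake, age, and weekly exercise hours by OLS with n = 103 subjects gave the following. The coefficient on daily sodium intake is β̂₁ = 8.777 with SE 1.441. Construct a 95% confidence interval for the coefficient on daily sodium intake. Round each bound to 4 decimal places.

(5.9177, 11.6363)

df = n − k − 1 = 103 − 3 − 1 = 99.
t* = t_{0.025, 99} = 1.984217.
Margin = t* × SE = 1.984217 × 1.441 = 2.859257.
CI: 8.777 ± 2.859257 → (5.9177, 11.6363).
With 95% confidence, each one-unit increase in daily sodium intake is associated with a change of between 5.9177 and 11.6363 mmHg in systolic blood pressure, holding the other predictors fixed.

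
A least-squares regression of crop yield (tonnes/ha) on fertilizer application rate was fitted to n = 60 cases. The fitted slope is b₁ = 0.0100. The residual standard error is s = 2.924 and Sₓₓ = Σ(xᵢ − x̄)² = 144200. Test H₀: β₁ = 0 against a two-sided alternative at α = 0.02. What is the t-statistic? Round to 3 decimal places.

SE(b₁) = s/√Sₓₓ = 2.924/√144200 = 0.00770007.
t = 0.0100 / 0.00770007 = 1.299.
df = n − 2 = 58.
Two-sided p ≈ 0.1992, which is ≥ 0.02, so fail to reject H₀.
The data do not give significant evidence of an association between fertilizer application rate and crop yield.

t = 1.299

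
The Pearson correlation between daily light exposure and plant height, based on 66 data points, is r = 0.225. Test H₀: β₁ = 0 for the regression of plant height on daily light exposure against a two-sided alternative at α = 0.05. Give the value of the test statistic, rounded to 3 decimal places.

t = 1.847

t = r·√(n − 2)/√(1 − r²) = 0.225·√64/√0.949375 = 1.847.
df = n − 2 = 64.
Two-sided p ≈ 0.0693, which is ≥ 0.05, so fail to reject H₀.
The data do not give significant evidence of a linear association between daily light exposure and plant height.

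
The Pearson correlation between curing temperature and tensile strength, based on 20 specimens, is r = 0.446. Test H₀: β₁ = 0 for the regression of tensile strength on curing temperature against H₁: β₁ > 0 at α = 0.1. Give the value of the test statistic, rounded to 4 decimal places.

t = 2.1141

t = r·√(n − 2)/√(1 − r²) = 0.446·√18/√0.801084 = 2.1141.
df = n − 2 = 18.
One-sided p ≈ 0.0244, which is < 0.1, so reject H₀.
There is evidence of a linear association between curing temperature and tensile strength.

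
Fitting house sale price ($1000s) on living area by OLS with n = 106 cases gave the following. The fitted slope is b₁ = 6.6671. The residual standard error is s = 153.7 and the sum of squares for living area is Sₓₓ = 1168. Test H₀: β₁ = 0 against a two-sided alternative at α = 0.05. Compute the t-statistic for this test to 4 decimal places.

t = 1.4825

SE(b₁) = s/√Sₓₓ = 153.7/√1168 = 4.49731.
t = 6.6671 / 4.49731 = 1.4825.
df = n − 2 = 104.
Two-sided p ≈ 0.1412, which is ≥ 0.05, so fail to reject H₀.
The data do not give significant evidence of an association between living area and house sale price.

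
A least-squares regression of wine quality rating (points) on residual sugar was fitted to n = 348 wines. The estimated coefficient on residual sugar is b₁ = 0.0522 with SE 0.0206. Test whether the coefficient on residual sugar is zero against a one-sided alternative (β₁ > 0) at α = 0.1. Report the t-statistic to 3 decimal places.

H₀: β₁ = 0 vs H₁: β₁ > 0.
t = (b₁ − β₁⁰)/SE = 0.0522 / 0.0206 = 2.534.
df = n − 2 = 348 − 2 = 346.
One-sided p ≈ 0.0059, which is < 0.1, so reject H₀.
There is evidence that the true slope on residual sugar is positive.

t = 2.534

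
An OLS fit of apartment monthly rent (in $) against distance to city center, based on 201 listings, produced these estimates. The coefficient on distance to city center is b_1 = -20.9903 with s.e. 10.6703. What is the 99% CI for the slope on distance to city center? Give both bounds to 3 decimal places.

(-48.741, 6.761)

df = n − 2 = 201 − 2 = 199.
t* = t_{0.005, 199} = 2.60076.
Margin = t* × SE = 2.60076 × 10.6703 = 27.75089.
CI: -20.9903 ± 27.75089 → (-48.741, 6.761).
With 99% confidence, each one-unit increase in distance to city center is associated with a change of between -48.741 and 6.761 $ in apartment monthly rent.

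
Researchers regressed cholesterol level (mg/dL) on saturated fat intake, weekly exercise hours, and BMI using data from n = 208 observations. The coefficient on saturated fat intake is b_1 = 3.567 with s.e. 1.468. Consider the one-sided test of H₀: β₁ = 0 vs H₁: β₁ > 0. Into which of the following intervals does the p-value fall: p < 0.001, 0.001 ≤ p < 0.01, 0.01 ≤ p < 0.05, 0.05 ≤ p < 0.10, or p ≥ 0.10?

0.001 ≤ p < 0.01

t = 3.567 / 1.468 = 2.430.
df = n − k − 1 = 208 − 3 − 1 = 204.
One-sided p = P(T_{204} > t) ≈ 0.0080.
So 0.001 ≤ p < 0.01.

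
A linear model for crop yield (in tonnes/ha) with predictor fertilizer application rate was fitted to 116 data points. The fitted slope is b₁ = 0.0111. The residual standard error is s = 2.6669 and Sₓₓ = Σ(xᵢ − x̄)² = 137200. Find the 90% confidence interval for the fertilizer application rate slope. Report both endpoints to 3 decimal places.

SE(b₁) = s/√Sₓₓ = 2.6669/√137200 = 0.00719995.
df = n − 2 = 114.
t* = t_{0.05, 114} = 1.65833.
Margin = t* × SE = 1.65833 × 0.00719995 = 0.01194.
CI: 0.0111 ± 0.01194 → (-0.001, 0.023).
With 90% confidence, each one-unit increase in fertilizer application rate is associated with a change of between -0.001 and 0.023 tonnes/ha in crop yield.

(-0.001, 0.023)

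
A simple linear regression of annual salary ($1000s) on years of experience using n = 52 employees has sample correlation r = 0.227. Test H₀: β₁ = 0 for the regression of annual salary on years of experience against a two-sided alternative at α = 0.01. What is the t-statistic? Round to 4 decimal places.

t = r·√(n − 2)/√(1 − r²) = 0.227·√50/√0.948471 = 1.6482.
df = n − 2 = 50.
Two-sided p ≈ 0.1056, which is ≥ 0.01, so fail to reject H₀.
The data do not give significant evidence of a linear association between years of experience and annual salary.

t = 1.6482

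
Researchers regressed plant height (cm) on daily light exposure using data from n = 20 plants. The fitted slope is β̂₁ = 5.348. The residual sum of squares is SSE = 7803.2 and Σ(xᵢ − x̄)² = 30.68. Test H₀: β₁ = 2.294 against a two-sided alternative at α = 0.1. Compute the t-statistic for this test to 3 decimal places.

t = 0.812

MSE = SSE/(n − 2) = 7803.2/18 = 433.511.
SE(β̂₁) = √(MSE/Sₓₓ) = √(433.511/30.68) = 3.759.
t = (5.348 − 2.294) / 3.759 = 0.812.
df = n − 2 = 18.
Two-sided p ≈ 0.4271, which is ≥ 0.1, so fail to reject H₀.
The data are consistent with a true slope of 2.294 cm per unit of daily light exposure.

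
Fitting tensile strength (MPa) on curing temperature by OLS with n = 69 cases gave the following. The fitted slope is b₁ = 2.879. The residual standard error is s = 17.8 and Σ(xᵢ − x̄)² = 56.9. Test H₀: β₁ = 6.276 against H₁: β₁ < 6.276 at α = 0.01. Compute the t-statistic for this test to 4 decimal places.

SE(b₁) = s/√Sₓₓ = 17.8/√56.9 = 2.35974.
t = (2.879 − 6.276) / 2.35974 = -1.4396.
df = n − 2 = 67.
One-sided p ≈ 0.0773, which is ≥ 0.01, so fail to reject H₀.
The data do not give significant evidence that the true slope on curing temperature is below 6.276 MPa per unit.

t = -1.4396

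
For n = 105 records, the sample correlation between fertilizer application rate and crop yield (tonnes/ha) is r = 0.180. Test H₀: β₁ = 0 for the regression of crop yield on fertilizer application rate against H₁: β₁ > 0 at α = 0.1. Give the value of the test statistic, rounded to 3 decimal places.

t = r·√(n − 2)/√(1 − r²) = 0.180·√103/√0.9676 = 1.857.
df = n − 2 = 103.
One-sided p ≈ 0.0331, which is < 0.1, so reject H₀.
There is evidence of a linear association between fertilizer application rate and crop yield.

t = 1.857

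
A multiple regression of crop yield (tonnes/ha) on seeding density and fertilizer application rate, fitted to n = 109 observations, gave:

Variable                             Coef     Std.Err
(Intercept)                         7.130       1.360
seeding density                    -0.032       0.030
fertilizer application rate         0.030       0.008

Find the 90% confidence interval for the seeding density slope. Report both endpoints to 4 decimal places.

(-0.0818, 0.0178)

Read off: b = -0.032, SE = 0.030 for seeding density.
df = n − k − 1 = 109 − 2 − 1 = 106.
t* = t_{0.05, 106} = 1.659356.
Margin = t* × SE = 1.659356 × 0.030 = 0.049781.
CI: -0.032 ± 0.049781 → (-0.0818, 0.0178).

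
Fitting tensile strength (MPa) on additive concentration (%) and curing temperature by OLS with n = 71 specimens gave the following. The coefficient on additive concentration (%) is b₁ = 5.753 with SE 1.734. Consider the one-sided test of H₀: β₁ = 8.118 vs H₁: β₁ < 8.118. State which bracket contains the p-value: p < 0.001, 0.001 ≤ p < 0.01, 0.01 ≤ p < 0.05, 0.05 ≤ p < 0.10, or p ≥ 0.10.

0.05 ≤ p < 0.10

t = (5.753 − 8.118) / 1.734 = -1.364.
df = n − k − 1 = 71 − 2 − 1 = 68.
One-sided p = P(T_{68} < t) ≈ 0.0885.
So 0.05 ≤ p < 0.10.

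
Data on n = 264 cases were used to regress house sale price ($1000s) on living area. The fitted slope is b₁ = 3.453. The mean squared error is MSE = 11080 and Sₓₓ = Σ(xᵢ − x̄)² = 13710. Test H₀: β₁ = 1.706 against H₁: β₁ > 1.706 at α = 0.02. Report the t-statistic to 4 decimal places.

t = 1.9433

SE(b₁) = √(MSE/Sₓₓ) = √(11080/13710) = 0.898982.
t = (3.453 − 1.706) / 0.898982 = 1.9433.
df = n − 2 = 262.
One-sided p ≈ 0.0265, which is ≥ 0.02, so fail to reject H₀.
The data do not give significant evidence that the true slope on living area exceeds 1.706 $1000s per unit.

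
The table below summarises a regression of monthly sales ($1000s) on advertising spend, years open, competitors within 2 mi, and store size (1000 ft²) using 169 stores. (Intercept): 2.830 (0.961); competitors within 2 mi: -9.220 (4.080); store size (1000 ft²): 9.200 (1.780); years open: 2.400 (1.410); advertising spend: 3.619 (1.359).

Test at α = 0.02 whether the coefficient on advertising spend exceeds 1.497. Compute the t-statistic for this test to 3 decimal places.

Read off: b = 3.619, SE = 1.359 for advertising spend.
H₀: β₁ = 1.497 vs H₁: β₁ > 1.497.
t = (3.619 − 1.497) / 1.359 = 1.561.
df = n − k − 1 = 169 − 4 − 1 = 164.
One-sided p ≈ 0.0602, which is ≥ 0.02, so fail to reject H₀.
The data do not give significant evidence that the true slope on advertising spend exceeds 1.497 $1000s per unit, holding the other predictors fixed.

t = 1.561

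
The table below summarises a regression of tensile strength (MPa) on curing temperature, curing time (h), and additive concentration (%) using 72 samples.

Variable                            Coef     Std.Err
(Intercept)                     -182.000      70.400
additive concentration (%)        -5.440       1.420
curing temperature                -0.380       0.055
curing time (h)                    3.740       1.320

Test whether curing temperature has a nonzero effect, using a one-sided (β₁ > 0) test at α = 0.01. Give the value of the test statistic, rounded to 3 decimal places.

t = -6.909

Read off: b = -0.380, SE = 0.055 for curing temperature.
H₀: β₁ = 0 vs H₁: β₁ > 0.
t = -0.380 / 0.055 = -6.909.
df = n − k − 1 = 72 − 3 − 1 = 68.
One-sided p ≈ 1.0000, which is ≥ 0.01, so fail to reject H₀.
The data do not give significant evidence that the true slope on curing temperature is positive, holding the other predictors fixed.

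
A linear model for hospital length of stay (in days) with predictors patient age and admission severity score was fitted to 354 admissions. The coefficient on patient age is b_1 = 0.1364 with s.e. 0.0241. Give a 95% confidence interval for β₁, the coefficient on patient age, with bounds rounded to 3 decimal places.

df = n − k − 1 = 354 − 2 − 1 = 351.
t* = t_{0.025, 351} = 1.966746.
Margin = t* × SE = 1.966746 × 0.0241 = 0.04740.
CI: 0.1364 ± 0.04740 → (0.089, 0.184).
With 95% confidence, each one-unit increase in patient age is associated with a change of between 0.089 and 0.184 days in hospital length of stay, holding the other predictors fixed.

(0.089, 0.184)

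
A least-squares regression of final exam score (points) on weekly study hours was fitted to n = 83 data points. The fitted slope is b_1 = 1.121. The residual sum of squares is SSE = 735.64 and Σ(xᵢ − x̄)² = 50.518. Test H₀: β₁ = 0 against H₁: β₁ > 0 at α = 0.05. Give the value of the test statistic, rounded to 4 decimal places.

t = 2.6439

MSE = SSE/(n − 2) = 735.64/81 = 9.08198.
SE(b_1) = √(MSE/Sₓₓ) = √(9.08198/50.518) = 0.424001.
t = 1.121 / 0.424001 = 2.6439.
df = n − 2 = 81.
One-sided p ≈ 0.0049, which is < 0.05, so reject H₀.
There is evidence that the true slope on weekly study hours is positive.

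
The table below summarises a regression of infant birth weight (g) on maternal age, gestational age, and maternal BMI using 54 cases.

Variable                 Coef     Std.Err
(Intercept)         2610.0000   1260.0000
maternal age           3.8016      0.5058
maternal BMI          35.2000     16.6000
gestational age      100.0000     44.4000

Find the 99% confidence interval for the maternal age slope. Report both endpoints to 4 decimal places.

Read off: b = 3.8016, SE = 0.5058 for maternal age.
df = n − k − 1 = 54 − 3 − 1 = 50.
t* = t_{0.005, 50} = 2.677793.
Margin = t* × SE = 2.677793 × 0.5058 = 1.354428.
CI: 3.8016 ± 1.354428 → (2.4472, 5.1560).

(2.4472, 5.1560)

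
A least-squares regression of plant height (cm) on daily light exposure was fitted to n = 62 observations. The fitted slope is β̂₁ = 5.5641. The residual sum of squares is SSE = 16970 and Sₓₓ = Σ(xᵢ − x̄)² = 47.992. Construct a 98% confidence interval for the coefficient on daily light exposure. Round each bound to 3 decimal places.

MSE = SSE/(n − 2) = 16970/60 = 282.833.
SE(β̂₁) = √(MSE/Sₓₓ) = √(282.833/47.992) = 2.42762.
df = n − 2 = 60.
t* = t_{0.01, 60} = 2.390119.
Margin = t* × SE = 2.390119 × 2.42762 = 5.80230.
CI: 5.5641 ± 5.80230 → (-0.238, 11.366).
With 98% confidence, each one-unit increase in daily light exposure is associated with a change of between -0.238 and 11.366 cm in plant height.

(-0.238, 11.366)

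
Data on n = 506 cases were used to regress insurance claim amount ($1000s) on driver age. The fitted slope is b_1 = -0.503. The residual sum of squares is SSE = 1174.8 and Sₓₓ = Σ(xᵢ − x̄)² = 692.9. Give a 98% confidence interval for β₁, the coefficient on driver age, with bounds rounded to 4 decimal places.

MSE = SSE/(n − 2) = 1174.8/504 = 2.33095.
SE(b_1) = √(MSE/Sₓₓ) = √(2.33095/692.9) = 0.0580005.
df = n − 2 = 504.
t* = t_{0.01, 504} = 2.333769.
Margin = t* × SE = 2.333769 × 0.0580005 = 0.135360.
CI: -0.503 ± 0.135360 → (-0.6384, -0.3676).
With 98% confidence, each one-unit increase in driver age is associated with a change of between -0.6384 and -0.3676 $1000s in insurance claim amount.

(-0.6384, -0.3676)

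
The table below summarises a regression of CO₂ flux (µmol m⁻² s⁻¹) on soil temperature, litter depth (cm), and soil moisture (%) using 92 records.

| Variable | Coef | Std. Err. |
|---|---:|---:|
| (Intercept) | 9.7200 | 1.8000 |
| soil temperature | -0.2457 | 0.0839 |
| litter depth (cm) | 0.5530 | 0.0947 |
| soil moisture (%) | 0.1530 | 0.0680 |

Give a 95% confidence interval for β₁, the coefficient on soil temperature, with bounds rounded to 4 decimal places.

(-0.4124, -0.0790)

Read off: b = -0.2457, SE = 0.0839 for soil temperature.
df = n − k − 1 = 92 − 3 − 1 = 88.
t* = t_{0.025, 88} = 1.98729.
Margin = t* × SE = 1.98729 × 0.0839 = 0.166734.
CI: -0.2457 ± 0.166734 → (-0.4124, -0.0790).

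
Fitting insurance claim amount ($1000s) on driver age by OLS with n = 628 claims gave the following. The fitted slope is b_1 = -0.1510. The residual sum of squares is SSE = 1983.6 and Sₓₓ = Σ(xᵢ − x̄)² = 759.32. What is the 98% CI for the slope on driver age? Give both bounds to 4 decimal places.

MSE = SSE/(n − 2) = 1983.6/626 = 3.16869.
SE(b_1) = √(MSE/Sₓₓ) = √(3.16869/759.32) = 0.0645992.
df = n − 2 = 626.
t* = t_{0.01, 626} = 2.332319.
Margin = t* × SE = 2.332319 × 0.0645992 = 0.150666.
CI: -0.1510 ± 0.150666 → (-0.3017, -0.0003).
With 98% confidence, each one-unit increase in driver age is associated with a change of between -0.3017 and -0.0003 $1000s in insurance claim amount.

(-0.3017, -0.0003)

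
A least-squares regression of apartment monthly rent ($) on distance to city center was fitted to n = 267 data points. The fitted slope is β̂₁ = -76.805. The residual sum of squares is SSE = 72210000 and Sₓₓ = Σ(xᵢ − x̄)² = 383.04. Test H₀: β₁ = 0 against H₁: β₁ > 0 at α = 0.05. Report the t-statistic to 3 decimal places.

t = -2.880

MSE = SSE/(n − 2) = 72210000/265 = 272491.
SE(β̂₁) = √(MSE/Sₓₓ) = √(272491/383.04) = 26.6719.
t = -76.805 / 26.6719 = -2.880.
df = n − 2 = 265.
One-sided p ≈ 0.9978, which is ≥ 0.05, so fail to reject H₀.
The data do not give significant evidence that the true slope on distance to city center is positive.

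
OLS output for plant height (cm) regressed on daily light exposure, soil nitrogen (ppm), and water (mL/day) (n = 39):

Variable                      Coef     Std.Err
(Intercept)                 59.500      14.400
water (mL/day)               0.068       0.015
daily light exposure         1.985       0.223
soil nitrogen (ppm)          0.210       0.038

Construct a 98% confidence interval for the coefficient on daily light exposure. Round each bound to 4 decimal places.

(1.4414, 2.5286)

Read off: b = 1.985, SE = 0.223 for daily light exposure.
df = n − k − 1 = 39 − 3 − 1 = 35.
t* = t_{0.01, 35} = 2.437723.
Margin = t* × SE = 2.437723 × 0.223 = 0.543612.
CI: 1.985 ± 0.543612 → (1.4414, 2.5286).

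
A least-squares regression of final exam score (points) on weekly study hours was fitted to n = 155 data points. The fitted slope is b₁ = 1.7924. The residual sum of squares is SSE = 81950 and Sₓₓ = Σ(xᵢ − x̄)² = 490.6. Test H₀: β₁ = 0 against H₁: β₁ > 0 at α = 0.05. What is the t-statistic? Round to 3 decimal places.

MSE = SSE/(n − 2) = 81950/153 = 535.621.
SE(b₁) = √(MSE/Sₓₓ) = √(535.621/490.6) = 1.04488.
t = 1.7924 / 1.04488 = 1.715.
df = n − 2 = 153.
One-sided p ≈ 0.0441, which is < 0.05, so reject H₀.
There is evidence that the true slope on weekly study hours is positive.

t = 1.715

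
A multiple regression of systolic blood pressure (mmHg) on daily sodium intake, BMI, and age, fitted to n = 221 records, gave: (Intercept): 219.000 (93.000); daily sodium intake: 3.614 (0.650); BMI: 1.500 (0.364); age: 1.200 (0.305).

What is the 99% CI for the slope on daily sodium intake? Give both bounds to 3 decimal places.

(1.925, 5.303)

Read off: b = 3.614, SE = 0.650 for daily sodium intake.
df = n − k − 1 = 221 − 3 − 1 = 217.
t* = t_{0.005, 217} = 2.598675.
Margin = t* × SE = 2.598675 × 0.650 = 1.68914.
CI: 3.614 ± 1.68914 → (1.925, 5.303).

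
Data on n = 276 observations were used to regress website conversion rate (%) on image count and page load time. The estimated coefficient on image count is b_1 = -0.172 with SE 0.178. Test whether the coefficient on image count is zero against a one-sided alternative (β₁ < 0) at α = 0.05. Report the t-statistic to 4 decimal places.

H₀: β₁ = 0 vs H₁: β₁ < 0.
t = (b_1 − β₁⁰)/SE = -0.172 / 0.178 = -0.9663.
df = n − k − 1 = 276 − 2 − 1 = 273.
One-sided p ≈ 0.1674, which is ≥ 0.05, so fail to reject H₀.
The data do not give significant evidence that the true slope on image count is negative, holding the other predictors fixed.

t = -0.9663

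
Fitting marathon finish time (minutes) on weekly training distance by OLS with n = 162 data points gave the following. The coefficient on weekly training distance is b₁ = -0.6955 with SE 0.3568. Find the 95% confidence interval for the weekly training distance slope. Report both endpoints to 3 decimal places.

(-1.400, 0.009)

df = n − 2 = 162 − 2 = 160.
t* = t_{0.025, 160} = 1.974902.
Margin = t* × SE = 1.974902 × 0.3568 = 0.70464.
CI: -0.6955 ± 0.70464 → (-1.400, 0.009).
With 95% confidence, each one-unit increase in weekly training distance is associated with a change of between -1.400 and 0.009 minutes in marathon finish time.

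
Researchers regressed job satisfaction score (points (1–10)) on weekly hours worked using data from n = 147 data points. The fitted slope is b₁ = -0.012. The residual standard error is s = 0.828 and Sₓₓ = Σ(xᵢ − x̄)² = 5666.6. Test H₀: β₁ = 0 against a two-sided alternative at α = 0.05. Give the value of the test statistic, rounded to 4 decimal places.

SE(b₁) = s/√Sₓₓ = 0.828/√5666.6 = 0.0109994.
t = -0.012 / 0.0109994 = -1.0910.
df = n − 2 = 145.
Two-sided p ≈ 0.2771, which is ≥ 0.05, so fail to reject H₀.
The data do not give significant evidence of an association between weekly hours worked and job satisfaction score.

t = -1.0910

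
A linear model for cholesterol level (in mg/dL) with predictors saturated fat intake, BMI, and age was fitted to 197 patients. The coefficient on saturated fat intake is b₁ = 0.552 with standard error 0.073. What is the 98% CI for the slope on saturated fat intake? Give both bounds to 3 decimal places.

(0.381, 0.723)

df = n − k − 1 = 197 − 3 − 1 = 193.
t* = t_{0.01, 193} = 2.345824.
Margin = t* × SE = 2.345824 × 0.073 = 0.17125.
CI: 0.552 ± 0.17125 → (0.381, 0.723).
With 98% confidence, each one-unit increase in saturated fat intake is associated with a change of between 0.381 and 0.723 mg/dL in cholesterol level, holding the other predictors fixed.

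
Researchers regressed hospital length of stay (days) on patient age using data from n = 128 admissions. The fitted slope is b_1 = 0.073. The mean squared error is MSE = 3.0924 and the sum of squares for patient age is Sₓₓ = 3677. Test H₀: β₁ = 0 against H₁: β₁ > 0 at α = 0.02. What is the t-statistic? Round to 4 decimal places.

t = 2.5172

SE(b_1) = √(MSE/Sₓₓ) = √(3.0924/3677) = 0.0290002.
t = 0.073 / 0.0290002 = 2.5172.
df = n − 2 = 126.
One-sided p ≈ 0.0065, which is < 0.02, so reject H₀.
There is evidence that the true slope on patient age is positive.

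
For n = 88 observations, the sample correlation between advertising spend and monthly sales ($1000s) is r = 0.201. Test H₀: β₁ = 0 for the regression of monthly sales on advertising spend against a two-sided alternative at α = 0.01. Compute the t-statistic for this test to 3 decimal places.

t = 1.903

t = r·√(n − 2)/√(1 − r²) = 0.201·√86/√0.959599 = 1.903.
df = n − 2 = 86.
Two-sided p ≈ 0.0604, which is ≥ 0.01, so fail to reject H₀.
The data do not give significant evidence of a linear association between advertising spend and monthly sales.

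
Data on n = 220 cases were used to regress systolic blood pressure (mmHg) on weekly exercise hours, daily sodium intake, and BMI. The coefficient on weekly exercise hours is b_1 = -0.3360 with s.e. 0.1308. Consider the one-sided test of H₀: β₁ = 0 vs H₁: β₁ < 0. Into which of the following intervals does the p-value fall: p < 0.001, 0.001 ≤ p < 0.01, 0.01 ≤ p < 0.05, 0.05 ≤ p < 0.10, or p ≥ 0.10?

t = -0.3360 / 0.1308 = -2.569.
df = n − k − 1 = 220 − 3 − 1 = 216.
One-sided p = P(T_{216} < t) ≈ 0.0054.
So 0.001 ≤ p < 0.01.

0.001 ≤ p < 0.01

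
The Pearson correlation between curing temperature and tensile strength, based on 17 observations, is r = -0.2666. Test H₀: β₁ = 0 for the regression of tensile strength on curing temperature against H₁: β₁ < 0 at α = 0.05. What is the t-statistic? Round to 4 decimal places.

t = r·√(n − 2)/√(1 − r²) = -0.2666·√15/√0.928924 = -1.0713.
df = n − 2 = 15.
One-sided p ≈ 0.1505, which is ≥ 0.05, so fail to reject H₀.
The data do not give significant evidence of a linear association between curing temperature and tensile strength.

t = -1.0713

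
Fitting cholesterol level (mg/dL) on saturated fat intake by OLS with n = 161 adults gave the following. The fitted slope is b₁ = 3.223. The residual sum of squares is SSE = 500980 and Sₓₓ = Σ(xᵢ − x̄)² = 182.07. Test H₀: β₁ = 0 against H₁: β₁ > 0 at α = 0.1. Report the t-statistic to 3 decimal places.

MSE = SSE/(n − 2) = 500980/159 = 3150.82.
SE(b₁) = √(MSE/Sₓₓ) = √(3150.82/182.07) = 4.15999.
t = 3.223 / 4.15999 = 0.775.
df = n − 2 = 159.
One-sided p ≈ 0.2198, which is ≥ 0.1, so fail to reject H₀.
The data do not give significant evidence that the true slope on saturated fat intake is positive.

t = 0.775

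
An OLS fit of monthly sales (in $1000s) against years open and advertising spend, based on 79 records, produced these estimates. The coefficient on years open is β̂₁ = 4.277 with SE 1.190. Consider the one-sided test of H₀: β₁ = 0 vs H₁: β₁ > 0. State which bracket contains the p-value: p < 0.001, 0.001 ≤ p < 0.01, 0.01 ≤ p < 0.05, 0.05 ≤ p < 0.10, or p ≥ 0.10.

t = 4.277 / 1.190 = 3.594.
df = n − k − 1 = 79 − 2 − 1 = 76.
One-sided p = P(T_{76} > t) ≈ 0.0003.
So p < 0.001.

p < 0.001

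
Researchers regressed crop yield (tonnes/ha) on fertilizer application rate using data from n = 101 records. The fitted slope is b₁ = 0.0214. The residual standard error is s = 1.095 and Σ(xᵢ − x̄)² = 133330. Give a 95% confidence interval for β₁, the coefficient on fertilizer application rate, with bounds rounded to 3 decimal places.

SE(b₁) = s/√Sₓₓ = 1.095/√133330 = 0.00299882.
df = n − 2 = 99.
t* = t_{0.025, 99} = 1.984217.
Margin = t* × SE = 1.984217 × 0.00299882 = 0.00595.
CI: 0.0214 ± 0.00595 → (0.015, 0.027).
With 95% confidence, each one-unit increase in fertilizer application rate is associated with a change of between 0.015 and 0.027 tonnes/ha in crop yield.

(0.015, 0.027)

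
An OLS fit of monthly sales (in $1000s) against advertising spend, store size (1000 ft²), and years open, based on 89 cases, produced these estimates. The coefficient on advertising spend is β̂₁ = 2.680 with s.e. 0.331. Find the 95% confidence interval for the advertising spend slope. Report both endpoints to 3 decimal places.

(2.022, 3.338)

df = n − k − 1 = 89 − 3 − 1 = 85.
t* = t_{0.025, 85} = 1.988268.
Margin = t* × SE = 1.988268 × 0.331 = 0.65812.
CI: 2.680 ± 0.65812 → (2.022, 3.338).
With 95% confidence, each one-unit increase in advertising spend is associated with a change of between 2.022 and 3.338 $1000s in monthly sales, holding the other predictors fixed.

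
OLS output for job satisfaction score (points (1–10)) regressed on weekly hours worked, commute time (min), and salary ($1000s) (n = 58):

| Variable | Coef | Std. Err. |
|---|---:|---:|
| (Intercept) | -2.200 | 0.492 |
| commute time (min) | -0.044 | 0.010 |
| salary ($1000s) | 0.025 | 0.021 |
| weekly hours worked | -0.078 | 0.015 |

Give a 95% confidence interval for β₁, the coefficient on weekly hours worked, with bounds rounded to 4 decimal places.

(-0.1081, -0.0479)

Read off: b = -0.078, SE = 0.015 for weekly hours worked.
df = n − k − 1 = 58 − 3 − 1 = 54.
t* = t_{0.025, 54} = 2.004879.
Margin = t* × SE = 2.004879 × 0.015 = 0.030073.
CI: -0.078 ± 0.030073 → (-0.1081, -0.0479).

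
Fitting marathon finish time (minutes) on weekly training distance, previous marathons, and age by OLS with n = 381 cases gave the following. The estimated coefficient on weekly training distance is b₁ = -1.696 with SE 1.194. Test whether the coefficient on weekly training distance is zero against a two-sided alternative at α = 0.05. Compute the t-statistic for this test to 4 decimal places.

H₀: β₁ = 0 vs H₁: β₁ ≠ 0.
t = (b₁ − β₁⁰)/SE = -1.696 / 1.194 = -1.4204.
df = n − k − 1 = 381 − 3 − 1 = 377.
Two-sided p ≈ 0.1563, which is ≥ 0.05, so fail to reject H₀.
The data do not give significant evidence of an association between weekly training distance and marathon finish time, after adjusting for the other predictors.

t = -1.4204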